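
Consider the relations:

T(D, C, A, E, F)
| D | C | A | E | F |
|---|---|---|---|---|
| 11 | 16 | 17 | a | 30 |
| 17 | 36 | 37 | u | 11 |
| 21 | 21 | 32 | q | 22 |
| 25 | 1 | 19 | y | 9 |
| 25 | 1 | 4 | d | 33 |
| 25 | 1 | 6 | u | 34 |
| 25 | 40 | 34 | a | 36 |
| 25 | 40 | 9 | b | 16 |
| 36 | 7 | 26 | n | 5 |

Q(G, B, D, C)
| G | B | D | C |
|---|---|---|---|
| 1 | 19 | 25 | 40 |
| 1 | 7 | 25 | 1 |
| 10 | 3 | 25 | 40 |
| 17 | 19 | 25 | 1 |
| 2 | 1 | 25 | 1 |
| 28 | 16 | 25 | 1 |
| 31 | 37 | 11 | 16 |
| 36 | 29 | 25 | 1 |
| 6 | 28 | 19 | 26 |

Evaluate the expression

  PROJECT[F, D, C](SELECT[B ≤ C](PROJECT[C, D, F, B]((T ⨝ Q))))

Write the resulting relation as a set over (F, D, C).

{(16, 25, 40), (33, 25, 1), (34, 25, 1), (36, 25, 40), (9, 25, 1)}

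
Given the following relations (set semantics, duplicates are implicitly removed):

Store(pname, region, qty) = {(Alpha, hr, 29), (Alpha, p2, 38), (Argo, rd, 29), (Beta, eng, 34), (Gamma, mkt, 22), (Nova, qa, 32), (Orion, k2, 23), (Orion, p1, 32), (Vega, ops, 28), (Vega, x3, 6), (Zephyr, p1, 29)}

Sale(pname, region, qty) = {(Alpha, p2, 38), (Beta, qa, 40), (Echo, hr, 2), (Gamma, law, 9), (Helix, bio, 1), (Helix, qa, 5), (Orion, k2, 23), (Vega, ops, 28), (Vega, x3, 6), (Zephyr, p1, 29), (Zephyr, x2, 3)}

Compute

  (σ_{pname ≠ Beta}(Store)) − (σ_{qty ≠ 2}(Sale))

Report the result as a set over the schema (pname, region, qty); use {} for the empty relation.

Filtering on pname ≠ Beta leaves {(Alpha, hr, 29), (Alpha, p2, 38), (Argo, rd, 29), (Gamma, mkt, 22), (Nova, qa, 32), (Orion, k2, 23), (Orion, p1, 32), (Vega, ops, 28), (Vega, x3, 6), (Zephyr, p1, 29)}.
Filtering on qty ≠ 2 leaves {(Alpha, p2, 38), (Beta, qa, 40), (Gamma, law, 9), (Helix, bio, 1), (Helix, qa, 5), (Orion, k2, 23), (Vega, ops, 28), (Vega, x3, 6), (Zephyr, p1, 29), (Zephyr, x2, 3)}.
Set difference of the two operands is {(Alpha, hr, 29), (Argo, rd, 29), (Gamma, mkt, 22), (Nova, qa, 32), (Orion, p1, 32)}.

{(Alpha, hr, 29), (Argo, rd, 29), (Gamma, mkt, 22), (Nova, qa, 32), (Orion, p1, 32)}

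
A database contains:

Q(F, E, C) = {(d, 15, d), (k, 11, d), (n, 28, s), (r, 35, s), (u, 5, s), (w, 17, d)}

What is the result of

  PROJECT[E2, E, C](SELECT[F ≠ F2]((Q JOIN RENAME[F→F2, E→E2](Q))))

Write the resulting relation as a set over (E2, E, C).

{(11, 15, d), (11, 17, d), (15, 11, d), (15, 17, d), (17, 11, d), (17, 15, d), (28, 35, s), (28, 5, s), (35, 28, s), (35, 5, s), (5, 28, s), (5, 35, s)}

ρ[F→F2, E→E2]: schema becomes (F2, E2, C); tuples unchanged.
Joining Q and RENAME[F→F2, E→E2](Q) on C yields {(d, 15, d, d, 15), (d, 15, d, k, 11), (d, 15, d, w, 17), (k, 11, d, d, 15), (k, 11, d, k, 11), (k, 11, d, w, 17), (n, 28, s, n, 28), (n, 28, s, r, 35), (n, 28, s, u, 5), (r, 35, s, n, 28), (r, 35, s, r, 35), (r, 35, s, u, 5), (u, 5, s, n, 28), (u, 5, s, r, 35), (u, 5, s, u, 5), (w, 17, d, d, 15), (w, 17, d, k, 11), (w, 17, d, w, 17)}.
Selection F ≠ F2: {(d, 15, d, k, 11), (d, 15, d, w, 17), (k, 11, d, d, 15), (k, 11, d, w, 17), (n, 28, s, r, 35), (n, 28, s, u, 5), (r, 35, s, n, 28), (r, 35, s, u, 5), (u, 5, s, n, 28), (u, 5, s, r, 35), (w, 17, d, d, 15), (w, 17, d, k, 11)}
π[E2, E, C]: project onto (E2, E, C) → {(11, 15, d), (11, 17, d), (15, 11, d), (15, 17, d), (17, 11, d), (17, 15, d), (28, 35, s), (28, 5, s), (35, 28, s), (35, 5, s), (5, 28, s), (5, 35, s)}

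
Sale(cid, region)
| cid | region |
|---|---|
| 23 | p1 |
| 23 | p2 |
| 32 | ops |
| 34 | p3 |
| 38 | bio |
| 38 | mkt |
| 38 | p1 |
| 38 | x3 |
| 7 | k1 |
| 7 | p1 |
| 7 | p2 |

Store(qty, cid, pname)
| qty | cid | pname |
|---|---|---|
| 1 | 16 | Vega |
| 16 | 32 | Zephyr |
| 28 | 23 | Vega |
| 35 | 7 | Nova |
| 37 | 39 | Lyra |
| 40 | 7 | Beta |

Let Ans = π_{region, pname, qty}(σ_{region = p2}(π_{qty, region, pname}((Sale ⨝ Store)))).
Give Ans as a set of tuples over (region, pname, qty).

{(p2, Beta, 40), (p2, Nova, 35), (p2, Vega, 28)}

Joining Sale and Store on cid yields {(23, p1, 28, Vega), (23, p2, 28, Vega), (32, ops, 16, Zephyr), (7, k1, 35, Nova), (7, k1, 40, Beta), (7, p1, 35, Nova), (7, p1, 40, Beta), (7, p2, 35, Nova), (7, p2, 40, Beta)}.
Projecting to qty, region, pname: {(16, ops, Zephyr), (28, p1, Vega), (28, p2, Vega), (35, k1, Nova), (35, p1, Nova), (35, p2, Nova), (40, k1, Beta), (40, p1, Beta), (40, p2, Beta)}
σ[region = p2]: keep tuples satisfying region = p2 → {(28, p2, Vega), (35, p2, Nova), (40, p2, Beta)}
Projecting to region, pname, qty: {(p2, Beta, 40), (p2, Nova, 35), (p2, Vega, 28)}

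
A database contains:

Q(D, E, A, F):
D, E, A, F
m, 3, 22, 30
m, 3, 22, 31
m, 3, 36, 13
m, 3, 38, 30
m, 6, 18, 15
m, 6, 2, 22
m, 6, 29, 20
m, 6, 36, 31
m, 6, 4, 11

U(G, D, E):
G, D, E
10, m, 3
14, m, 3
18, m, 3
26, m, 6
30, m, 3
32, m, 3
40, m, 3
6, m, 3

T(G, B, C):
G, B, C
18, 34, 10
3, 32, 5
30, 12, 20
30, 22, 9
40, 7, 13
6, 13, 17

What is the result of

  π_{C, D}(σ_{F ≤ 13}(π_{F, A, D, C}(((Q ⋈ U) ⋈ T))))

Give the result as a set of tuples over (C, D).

{(10, m), (13, m), (17, m), (20, m), (9, m)}

Natural join on D, E: {(m, 3, 22, 30, 10), (m, 3, 22, 30, 14), (m, 3, 22, 30, 18), (m, 3, 22, 30, 30), (m, 3, 22, 30, 32), (m, 3, 22, 30, 40), (m, 3, 22, 30, 6), (m, 3, 22, 31, 10), (m, 3, 22, 31, 14), (m, 3, 22, 31, 18), (m, 3, 22, 31, 30), (m, 3, 22, 31, 32), (m, 3, 22, 31, 40), (m, 3, 22, 31, 6), (m, 3, 36, 13, 10), (m, 3, 36, 13, 14), (m, 3, 36, 13, 18), (m, 3, 36, 13, 30), (m, 3, 36, 13, 32), (m, 3, 36, 13, 40), (m, 3, 36, 13, 6), (m, 3, 38, 30, 10), (m, 3, 38, 30, 14), (m, 3, 38, 30, 18), (m, 3, 38, 30, 30), (m, 3, 38, 30, 32), (m, 3, 38, 30, 40), (m, 3, 38, 30, 6), (m, 6, 18, 15, 26), (m, 6, 2, 22, 26), (m, 6, 29, 20, 26), (m, 6, 36, 31, 26), (m, 6, 4, 11, 26)}
Natural join on G: {(m, 3, 22, 30, 18, 34, 10), (m, 3, 22, 30, 30, 12, 20), (m, 3, 22, 30, 30, 22, 9), (m, 3, 22, 30, 40, 7, 13), (m, 3, 22, 30, 6, 13, 17), (m, 3, 22, 31, 18, 34, 10), (m, 3, 22, 31, 30, 12, 20), (m, 3, 22, 31, 30, 22, 9), (m, 3, 22, 31, 40, 7, 13), (m, 3, 22, 31, 6, 13, 17), (m, 3, 36, 13, 18, 34, 10), (m, 3, 36, 13, 30, 12, 20), (m, 3, 36, 13, 30, 22, 9), (m, 3, 36, 13, 40, 7, 13), (m, 3, 36, 13, 6, 13, 17), (m, 3, 38, 30, 18, 34, 10), (m, 3, 38, 30, 30, 12, 20), (m, 3, 38, 30, 30, 22, 9), (m, 3, 38, 30, 40, 7, 13), (m, 3, 38, 30, 6, 13, 17)}
π[F, A, D, C]: project onto (F, A, D, C) → {(13, 36, m, 10), (13, 36, m, 13), (13, 36, m, 17), (13, 36, m, 20), (13, 36, m, 9), (30, 22, m, 10), (30, 22, m, 13), (30, 22, m, 17), (30, 22, m, 20), (30, 22, m, 9), (30, 38, m, 10), (30, 38, m, 13), (30, 38, m, 17), (30, 38, m, 20), (30, 38, m, 9), (31, 22, m, 10), (31, 22, m, 13), (31, 22, m, 17), (31, 22, m, 20), (31, 22, m, 9)}
Filtering on F ≤ 13 leaves {(13, 36, m, 10), (13, 36, m, 13), (13, 36, m, 17), (13, 36, m, 20), (13, 36, m, 9)}.
π[C, D]: project onto (C, D) → {(10, m), (13, m), (17, m), (20, m), (9, m)}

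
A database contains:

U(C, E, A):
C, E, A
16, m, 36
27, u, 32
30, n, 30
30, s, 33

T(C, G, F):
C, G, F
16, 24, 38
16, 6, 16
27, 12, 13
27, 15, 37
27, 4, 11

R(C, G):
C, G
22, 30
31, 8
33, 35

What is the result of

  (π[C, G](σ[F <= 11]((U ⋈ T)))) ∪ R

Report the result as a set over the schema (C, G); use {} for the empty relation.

Joining U and T on C yields {(16, m, 36, 24, 38), (16, m, 36, 6, 16), (27, u, 32, 12, 13), (27, u, 32, 15, 37), (27, u, 32, 4, 11)}.
σ[F <= 11]: keep tuples satisfying F <= 11 → {(27, u, 32, 4, 11)}
Keep only column(s) C, G: {(27, 4)}
Union: {(27, 4)} with {(22, 30), (31, 8), (33, 35)} → {(22, 30), (27, 4), (31, 8), (33, 35)}

{(22, 30), (27, 4), (31, 8), (33, 35)}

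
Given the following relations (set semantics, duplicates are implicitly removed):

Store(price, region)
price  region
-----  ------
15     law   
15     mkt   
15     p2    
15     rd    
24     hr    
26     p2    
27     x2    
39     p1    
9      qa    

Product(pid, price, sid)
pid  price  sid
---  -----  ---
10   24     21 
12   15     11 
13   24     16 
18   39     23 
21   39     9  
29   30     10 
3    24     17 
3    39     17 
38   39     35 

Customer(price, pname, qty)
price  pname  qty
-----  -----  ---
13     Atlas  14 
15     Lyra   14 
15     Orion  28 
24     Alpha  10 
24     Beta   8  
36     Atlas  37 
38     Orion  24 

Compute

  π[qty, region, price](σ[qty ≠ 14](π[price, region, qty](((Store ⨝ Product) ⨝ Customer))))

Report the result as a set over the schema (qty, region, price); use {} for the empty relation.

Joining Store and Product on price yields {(15, law, 12, 11), (15, mkt, 12, 11), (15, p2, 12, 11), (15, rd, 12, 11), (24, hr, 10, 21), (24, hr, 13, 16), (24, hr, 3, 17), (39, p1, 18, 23), (39, p1, 21, 9), (39, p1, 3, 17), (39, p1, 38, 35)}.
Joining (Store ⨝ Product) and Customer on price yields {(15, law, 12, 11, Lyra, 14), (15, law, 12, 11, Orion, 28), (15, mkt, 12, 11, Lyra, 14), (15, mkt, 12, 11, Orion, 28), (15, p2, 12, 11, Lyra, 14), (15, p2, 12, 11, Orion, 28), (15, rd, 12, 11, Lyra, 14), (15, rd, 12, 11, Orion, 28), (24, hr, 10, 21, Alpha, 10), (24, hr, 10, 21, Beta, 8), (24, hr, 13, 16, Alpha, 10), (24, hr, 13, 16, Beta, 8), (24, hr, 3, 17, Alpha, 10), (24, hr, 3, 17, Beta, 8)}.
π[price, region, qty]: project onto (price, region, qty) (4 duplicate(s) eliminated) → {(15, law, 14), (15, law, 28), (15, mkt, 14), (15, mkt, 28), (15, p2, 14), (15, p2, 28), (15, rd, 14), (15, rd, 28), (24, hr, 10), (24, hr, 8)}
Filtering on qty ≠ 14 leaves {(15, law, 28), (15, mkt, 28), (15, p2, 28), (15, rd, 28), (24, hr, 10), (24, hr, 8)}.
π[qty, region, price]: project onto (qty, region, price) → {(10, hr, 24), (28, law, 15), (28, mkt, 15), (28, p2, 15), (28, rd, 15), (8, hr, 24)}

{(10, hr, 24), (28, law, 15), (28, mkt, 15), (28, p2, 15), (28, rd, 15), (8, hr, 24)}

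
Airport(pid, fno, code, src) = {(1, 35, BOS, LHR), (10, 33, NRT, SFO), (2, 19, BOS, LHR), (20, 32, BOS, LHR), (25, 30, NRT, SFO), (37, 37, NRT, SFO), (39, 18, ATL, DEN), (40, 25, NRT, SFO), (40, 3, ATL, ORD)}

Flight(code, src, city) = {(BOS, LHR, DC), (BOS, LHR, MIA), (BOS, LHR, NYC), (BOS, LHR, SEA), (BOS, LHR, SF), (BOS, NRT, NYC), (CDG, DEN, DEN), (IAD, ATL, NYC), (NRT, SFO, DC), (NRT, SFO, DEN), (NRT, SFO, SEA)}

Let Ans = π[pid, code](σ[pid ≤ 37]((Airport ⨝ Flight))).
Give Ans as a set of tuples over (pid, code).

{(1, BOS), (10, NRT), (2, BOS), (20, BOS), (25, NRT), (37, NRT)}

Natural join on code, src: {(1, 35, BOS, LHR, DC), (1, 35, BOS, LHR, MIA), (1, 35, BOS, LHR, NYC), (1, 35, BOS, LHR, SEA), (1, 35, BOS, LHR, SF), (10, 33, NRT, SFO, DC), (10, 33, NRT, SFO, DEN), (10, 33, NRT, SFO, SEA), (2, 19, BOS, LHR, DC), (2, 19, BOS, LHR, MIA), (2, 19, BOS, LHR, NYC), (2, 19, BOS, LHR, SEA), (2, 19, BOS, LHR, SF), (20, 32, BOS, LHR, DC), (20, 32, BOS, LHR, MIA), (20, 32, BOS, LHR, NYC), (20, 32, BOS, LHR, SEA), (20, 32, BOS, LHR, SF), (25, 30, NRT, SFO, DC), (25, 30, NRT, SFO, DEN), (25, 30, NRT, SFO, SEA), (37, 37, NRT, SFO, DC), (37, 37, NRT, SFO, DEN), (37, 37, NRT, SFO, SEA), (40, 25, NRT, SFO, DC), (40, 25, NRT, SFO, DEN), (40, 25, NRT, SFO, SEA)}
Filtering on pid ≤ 37 leaves {(1, 35, BOS, LHR, DC), (1, 35, BOS, LHR, MIA), (1, 35, BOS, LHR, NYC), (1, 35, BOS, LHR, SEA), (1, 35, BOS, LHR, SF), (10, 33, NRT, SFO, DC), (10, 33, NRT, SFO, DEN), (10, 33, NRT, SFO, SEA), (2, 19, BOS, LHR, DC), (2, 19, BOS, LHR, MIA), (2, 19, BOS, LHR, NYC), (2, 19, BOS, LHR, SEA), (2, 19, BOS, LHR, SF), (20, 32, BOS, LHR, DC), (20, 32, BOS, LHR, MIA), (20, 32, BOS, LHR, NYC), (20, 32, BOS, LHR, SEA), (20, 32, BOS, LHR, SF), (25, 30, NRT, SFO, DC), (25, 30, NRT, SFO, DEN), (25, 30, NRT, SFO, SEA), (37, 37, NRT, SFO, DC), (37, 37, NRT, SFO, DEN), (37, 37, NRT, SFO, SEA)}.
π_{pid, code} gives {(1, BOS), (10, NRT), (2, BOS), (20, BOS), (25, NRT), (37, NRT)} (18 duplicate(s) eliminated).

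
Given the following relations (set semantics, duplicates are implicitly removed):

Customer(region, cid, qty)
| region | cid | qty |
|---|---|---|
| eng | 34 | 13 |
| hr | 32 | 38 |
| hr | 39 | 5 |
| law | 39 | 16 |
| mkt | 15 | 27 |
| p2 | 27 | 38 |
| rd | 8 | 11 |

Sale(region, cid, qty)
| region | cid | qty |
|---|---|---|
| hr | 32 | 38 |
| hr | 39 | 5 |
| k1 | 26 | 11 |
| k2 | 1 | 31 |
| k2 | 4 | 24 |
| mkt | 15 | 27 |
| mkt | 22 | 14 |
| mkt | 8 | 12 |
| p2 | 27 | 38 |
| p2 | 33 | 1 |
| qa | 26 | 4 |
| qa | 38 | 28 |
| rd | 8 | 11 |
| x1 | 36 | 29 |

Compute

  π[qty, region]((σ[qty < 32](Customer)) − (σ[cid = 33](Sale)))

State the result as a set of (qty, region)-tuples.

Apply σ_{qty < 32}; surviving tuples: {(eng, 34, 13), (hr, 39, 5), (law, 39, 16), (mkt, 15, 27), (rd, 8, 11)}
Apply σ_{cid = 33}; surviving tuples: {(p2, 33, 1)}
Taking the difference: {(eng, 34, 13), (hr, 39, 5), (law, 39, 16), (mkt, 15, 27), (rd, 8, 11)}
Projecting to qty, region: {(11, rd), (13, eng), (16, law), (27, mkt), (5, hr)}

{(11, rd), (13, eng), (16, law), (27, mkt), (5, hr)}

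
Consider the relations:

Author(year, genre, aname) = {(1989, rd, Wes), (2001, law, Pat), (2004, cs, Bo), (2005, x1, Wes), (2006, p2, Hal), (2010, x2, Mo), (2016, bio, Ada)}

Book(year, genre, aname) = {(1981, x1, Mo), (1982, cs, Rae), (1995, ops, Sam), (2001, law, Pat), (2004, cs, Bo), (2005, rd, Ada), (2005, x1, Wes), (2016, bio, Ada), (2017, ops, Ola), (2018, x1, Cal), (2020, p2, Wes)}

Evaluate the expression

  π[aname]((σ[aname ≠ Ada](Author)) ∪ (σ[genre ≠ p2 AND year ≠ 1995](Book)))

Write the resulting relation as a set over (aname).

Apply σ_{aname ≠ Ada}; surviving tuples: {(1989, rd, Wes), (2001, law, Pat), (2004, cs, Bo), (2005, x1, Wes), (2006, p2, Hal), (2010, x2, Mo)}
Apply σ_{genre ≠ p2 AND year ≠ 1995}; surviving tuples: {(1981, x1, Mo), (1982, cs, Rae), (2001, law, Pat), (2004, cs, Bo), (2005, rd, Ada), (2005, x1, Wes), (2016, bio, Ada), (2017, ops, Ola), (2018, x1, Cal)}
Set union of the two operands is {(1981, x1, Mo), (1982, cs, Rae), (1989, rd, Wes), (2001, law, Pat), (2004, cs, Bo), (2005, rd, Ada), (2005, x1, Wes), (2006, p2, Hal), (2010, x2, Mo), (2016, bio, Ada), (2017, ops, Ola), (2018, x1, Cal)}.
Keep only column(s) aname (3 duplicate(s) eliminated): {Ada, Bo, Cal, Hal, Mo, Ola, Pat, Rae, Wes}

{Ada, Bo, Cal, Hal, Mo, Ola, Pat, Rae, Wes}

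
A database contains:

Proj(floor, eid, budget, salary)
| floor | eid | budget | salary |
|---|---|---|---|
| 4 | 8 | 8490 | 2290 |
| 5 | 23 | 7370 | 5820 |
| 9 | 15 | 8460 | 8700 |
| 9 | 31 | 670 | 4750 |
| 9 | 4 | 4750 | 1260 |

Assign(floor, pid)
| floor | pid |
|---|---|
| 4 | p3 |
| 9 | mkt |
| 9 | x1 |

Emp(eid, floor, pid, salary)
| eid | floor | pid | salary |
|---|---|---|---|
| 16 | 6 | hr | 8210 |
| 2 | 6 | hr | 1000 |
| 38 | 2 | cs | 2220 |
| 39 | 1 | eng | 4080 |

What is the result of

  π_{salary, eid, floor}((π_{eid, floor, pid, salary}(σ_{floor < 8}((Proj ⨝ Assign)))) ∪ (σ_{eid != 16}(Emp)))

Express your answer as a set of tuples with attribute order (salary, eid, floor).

Natural join on floor: {(4, 8, 8490, 2290, p3), (9, 15, 8460, 8700, mkt), (9, 15, 8460, 8700, x1), (9, 31, 670, 4750, mkt), (9, 31, 670, 4750, x1), (9, 4, 4750, 1260, mkt), (9, 4, 4750, 1260, x1)}
Filtering on floor < 8 leaves {(4, 8, 8490, 2290, p3)}.
π_{eid, floor, pid, salary} gives {(8, 4, p3, 2290)}.
Filtering on eid != 16 leaves {(2, 6, hr, 1000), (38, 2, cs, 2220), (39, 1, eng, 4080)}.
Union: {(8, 4, p3, 2290)} with {(2, 6, hr, 1000), (38, 2, cs, 2220), (39, 1, eng, 4080)} → {(2, 6, hr, 1000), (38, 2, cs, 2220), (39, 1, eng, 4080), (8, 4, p3, 2290)}
π_{salary, eid, floor} gives {(1000, 2, 6), (2220, 38, 2), (2290, 8, 4), (4080, 39, 1)}.

{(1000, 2, 6), (2220, 38, 2), (2290, 8, 4), (4080, 39, 1)}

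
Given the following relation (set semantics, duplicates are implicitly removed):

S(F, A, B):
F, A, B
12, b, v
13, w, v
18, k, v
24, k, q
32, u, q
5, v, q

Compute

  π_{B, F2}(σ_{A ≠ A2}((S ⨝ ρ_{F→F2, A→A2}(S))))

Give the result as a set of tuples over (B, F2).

{(q, 24), (q, 32), (q, 5), (v, 12), (v, 13), (v, 18)}

ρ[F→F2, A→A2]: schema becomes (F2, A2, B); tuples unchanged.
Natural join on B: {(12, b, v, 12, b), (12, b, v, 13, w), (12, b, v, 18, k), (13, w, v, 12, b), (13, w, v, 13, w), (13, w, v, 18, k), (18, k, v, 12, b), (18, k, v, 13, w), (18, k, v, 18, k), (24, k, q, 24, k), (24, k, q, 32, u), (24, k, q, 5, v), (32, u, q, 24, k), (32, u, q, 32, u), (32, u, q, 5, v), (5, v, q, 24, k), (5, v, q, 32, u), (5, v, q, 5, v)}
σ[A ≠ A2]: keep tuples satisfying A ≠ A2 → {(12, b, v, 13, w), (12, b, v, 18, k), (13, w, v, 12, b), (13, w, v, 18, k), (18, k, v, 12, b), (18, k, v, 13, w), (24, k, q, 32, u), (24, k, q, 5, v), (32, u, q, 24, k), (32, u, q, 5, v), (5, v, q, 24, k), (5, v, q, 32, u)}
Keep only column(s) B, F2 (6 duplicate(s) eliminated): {(q, 24), (q, 32), (q, 5), (v, 12), (v, 13), (v, 18)}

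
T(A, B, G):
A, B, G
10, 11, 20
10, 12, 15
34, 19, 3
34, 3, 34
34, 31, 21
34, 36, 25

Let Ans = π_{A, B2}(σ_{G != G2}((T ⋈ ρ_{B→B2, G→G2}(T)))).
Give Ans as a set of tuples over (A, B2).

ρ[B→B2, G→G2]: schema becomes (A, B2, G2); tuples unchanged.
T ⋈ ρ_{B→B2, G→G2}(T) (natural join on A): {(10, 11, 20, 11, 20), (10, 11, 20, 12, 15), (10, 12, 15, 11, 20), (10, 12, 15, 12, 15), (34, 19, 3, 19, 3), (34, 19, 3, 3, 34), (34, 19, 3, 31, 21), (34, 19, 3, 36, 25), (34, 3, 34, 19, 3), (34, 3, 34, 3, 34), (34, 3, 34, 31, 21), (34, 3, 34, 36, 25), (34, 31, 21, 19, 3), (34, 31, 21, 3, 34), (34, 31, 21, 31, 21), (34, 31, 21, 36, 25), (34, 36, 25, 19, 3), (34, 36, 25, 3, 34), (34, 36, 25, 31, 21), (34, 36, 25, 36, 25)}
Filtering on G != G2 leaves {(10, 11, 20, 12, 15), (10, 12, 15, 11, 20), (34, 19, 3, 3, 34), (34, 19, 3, 31, 21), (34, 19, 3, 36, 25), (34, 3, 34, 19, 3), (34, 3, 34, 31, 21), (34, 3, 34, 36, 25), (34, 31, 21, 19, 3), (34, 31, 21, 3, 34), (34, 31, 21, 36, 25), (34, 36, 25, 19, 3), (34, 36, 25, 3, 34), (34, 36, 25, 31, 21)}.
Projecting to A, B2 (8 duplicate(s) eliminated): {(10, 11), (10, 12), (34, 19), (34, 3), (34, 31), (34, 36)}

{(10, 11), (10, 12), (34, 19), (34, 3), (34, 31), (34, 36)}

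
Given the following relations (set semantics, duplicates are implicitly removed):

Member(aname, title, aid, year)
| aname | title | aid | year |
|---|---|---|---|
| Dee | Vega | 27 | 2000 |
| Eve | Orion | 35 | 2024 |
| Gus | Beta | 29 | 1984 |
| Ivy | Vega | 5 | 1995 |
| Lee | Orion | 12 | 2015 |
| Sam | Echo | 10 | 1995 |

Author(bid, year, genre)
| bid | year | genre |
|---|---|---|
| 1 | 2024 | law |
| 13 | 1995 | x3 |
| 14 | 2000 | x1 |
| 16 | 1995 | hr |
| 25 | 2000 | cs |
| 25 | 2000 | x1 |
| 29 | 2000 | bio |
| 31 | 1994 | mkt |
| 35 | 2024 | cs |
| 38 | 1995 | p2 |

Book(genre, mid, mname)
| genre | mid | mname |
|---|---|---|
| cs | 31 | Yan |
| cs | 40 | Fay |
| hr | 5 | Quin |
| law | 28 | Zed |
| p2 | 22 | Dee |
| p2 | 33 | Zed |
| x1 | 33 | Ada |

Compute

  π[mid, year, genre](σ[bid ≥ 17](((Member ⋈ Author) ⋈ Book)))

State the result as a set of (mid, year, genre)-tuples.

Natural join on year: {(Dee, Vega, 27, 2000, 14, x1), (Dee, Vega, 27, 2000, 25, cs), (Dee, Vega, 27, 2000, 25, x1), (Dee, Vega, 27, 2000, 29, bio), (Eve, Orion, 35, 2024, 1, law), (Eve, Orion, 35, 2024, 35, cs), (Ivy, Vega, 5, 1995, 13, x3), (Ivy, Vega, 5, 1995, 16, hr), (Ivy, Vega, 5, 1995, 38, p2), (Sam, Echo, 10, 1995, 13, x3), (Sam, Echo, 10, 1995, 16, hr), (Sam, Echo, 10, 1995, 38, p2)}
Natural join on genre: {(Dee, Vega, 27, 2000, 14, x1, 33, Ada), (Dee, Vega, 27, 2000, 25, cs, 31, Yan), (Dee, Vega, 27, 2000, 25, cs, 40, Fay), (Dee, Vega, 27, 2000, 25, x1, 33, Ada), (Eve, Orion, 35, 2024, 1, law, 28, Zed), (Eve, Orion, 35, 2024, 35, cs, 31, Yan), (Eve, Orion, 35, 2024, 35, cs, 40, Fay), (Ivy, Vega, 5, 1995, 16, hr, 5, Quin), (Ivy, Vega, 5, 1995, 38, p2, 22, Dee), (Ivy, Vega, 5, 1995, 38, p2, 33, Zed), (Sam, Echo, 10, 1995, 16, hr, 5, Quin), (Sam, Echo, 10, 1995, 38, p2, 22, Dee), (Sam, Echo, 10, 1995, 38, p2, 33, Zed)}
Apply σ_{bid ≥ 17}; surviving tuples: {(Dee, Vega, 27, 2000, 25, cs, 31, Yan), (Dee, Vega, 27, 2000, 25, cs, 40, Fay), (Dee, Vega, 27, 2000, 25, x1, 33, Ada), (Eve, Orion, 35, 2024, 35, cs, 31, Yan), (Eve, Orion, 35, 2024, 35, cs, 40, Fay), (Ivy, Vega, 5, 1995, 38, p2, 22, Dee), (Ivy, Vega, 5, 1995, 38, p2, 33, Zed), (Sam, Echo, 10, 1995, 38, p2, 22, Dee), (Sam, Echo, 10, 1995, 38, p2, 33, Zed)}
Keep only column(s) mid, year, genre (2 duplicate(s) eliminated): {(22, 1995, p2), (31, 2000, cs), (31, 2024, cs), (33, 1995, p2), (33, 2000, x1), (40, 2000, cs), (40, 2024, cs)}

{(22, 1995, p2), (31, 2000, cs), (31, 2024, cs), (33, 1995, p2), (33, 2000, x1), (40, 2000, cs), (40, 2024, cs)}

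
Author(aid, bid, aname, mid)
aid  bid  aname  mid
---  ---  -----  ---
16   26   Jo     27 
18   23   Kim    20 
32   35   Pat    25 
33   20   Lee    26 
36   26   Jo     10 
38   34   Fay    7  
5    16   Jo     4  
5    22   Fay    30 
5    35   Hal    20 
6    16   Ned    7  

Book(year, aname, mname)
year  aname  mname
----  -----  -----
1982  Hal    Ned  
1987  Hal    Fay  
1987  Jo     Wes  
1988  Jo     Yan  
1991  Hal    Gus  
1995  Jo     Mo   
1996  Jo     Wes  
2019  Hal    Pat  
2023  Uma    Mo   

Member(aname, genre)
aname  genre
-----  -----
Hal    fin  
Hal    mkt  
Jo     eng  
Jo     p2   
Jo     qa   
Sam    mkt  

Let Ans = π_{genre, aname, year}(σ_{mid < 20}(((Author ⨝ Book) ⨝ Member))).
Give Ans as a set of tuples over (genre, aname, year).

{(eng, Jo, 1987), (eng, Jo, 1988), (eng, Jo, 1995), (eng, Jo, 1996), (p2, Jo, 1987), (p2, Jo, 1988), (p2, Jo, 1995), (p2, Jo, 1996), (qa, Jo, 1987), (qa, Jo, 1988), (qa, Jo, 1995), (qa, Jo, 1996)}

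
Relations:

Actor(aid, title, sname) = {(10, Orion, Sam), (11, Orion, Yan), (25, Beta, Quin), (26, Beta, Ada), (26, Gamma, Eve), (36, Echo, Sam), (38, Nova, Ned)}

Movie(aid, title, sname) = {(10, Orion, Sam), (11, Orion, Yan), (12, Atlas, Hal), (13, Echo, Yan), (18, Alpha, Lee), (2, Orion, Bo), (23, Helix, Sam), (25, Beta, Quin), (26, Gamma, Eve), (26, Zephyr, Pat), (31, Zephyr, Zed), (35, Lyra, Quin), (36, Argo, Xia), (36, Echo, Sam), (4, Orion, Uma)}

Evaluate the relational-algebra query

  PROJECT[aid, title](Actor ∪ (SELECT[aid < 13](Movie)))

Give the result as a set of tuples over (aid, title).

Apply σ_{aid < 13}; surviving tuples: {(10, Orion, Sam), (11, Orion, Yan), (12, Atlas, Hal), (2, Orion, Bo), (4, Orion, Uma)}
Taking the union: {(10, Orion, Sam), (11, Orion, Yan), (12, Atlas, Hal), (2, Orion, Bo), (25, Beta, Quin), (26, Beta, Ada), (26, Gamma, Eve), (36, Echo, Sam), (38, Nova, Ned), (4, Orion, Uma)}
π_{aid, title} gives {(10, Orion), (11, Orion), (12, Atlas), (2, Orion), (25, Beta), (26, Beta), (26, Gamma), (36, Echo), (38, Nova), (4, Orion)}.

{(10, Orion), (11, Orion), (12, Atlas), (2, Orion), (25, Beta), (26, Beta), (26, Gamma), (36, Echo), (38, Nova), (4, Orion)}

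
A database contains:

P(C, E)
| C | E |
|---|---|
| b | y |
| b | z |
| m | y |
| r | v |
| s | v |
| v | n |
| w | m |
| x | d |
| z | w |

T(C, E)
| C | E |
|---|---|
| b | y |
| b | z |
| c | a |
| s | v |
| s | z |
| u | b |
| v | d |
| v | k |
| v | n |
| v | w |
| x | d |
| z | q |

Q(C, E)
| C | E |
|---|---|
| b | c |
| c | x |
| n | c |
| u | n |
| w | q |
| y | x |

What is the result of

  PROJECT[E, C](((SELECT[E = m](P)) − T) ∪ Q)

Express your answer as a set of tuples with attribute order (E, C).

{(c, b), (c, n), (m, w), (n, u), (q, w), (x, c), (x, y)}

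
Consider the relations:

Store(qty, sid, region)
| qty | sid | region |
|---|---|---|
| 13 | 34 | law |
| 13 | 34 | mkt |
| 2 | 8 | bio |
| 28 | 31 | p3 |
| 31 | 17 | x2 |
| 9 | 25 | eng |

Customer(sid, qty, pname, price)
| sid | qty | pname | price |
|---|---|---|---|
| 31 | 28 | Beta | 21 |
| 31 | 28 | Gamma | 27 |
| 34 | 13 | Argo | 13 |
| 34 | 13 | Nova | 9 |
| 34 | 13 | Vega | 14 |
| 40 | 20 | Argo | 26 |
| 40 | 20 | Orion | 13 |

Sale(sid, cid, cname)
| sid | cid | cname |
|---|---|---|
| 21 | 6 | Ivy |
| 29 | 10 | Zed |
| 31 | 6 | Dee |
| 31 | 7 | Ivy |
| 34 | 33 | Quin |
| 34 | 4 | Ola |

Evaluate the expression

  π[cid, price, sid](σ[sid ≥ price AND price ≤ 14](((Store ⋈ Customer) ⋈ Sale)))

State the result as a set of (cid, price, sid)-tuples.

{(33, 13, 34), (33, 14, 34), (33, 9, 34), (4, 13, 34), (4, 14, 34), (4, 9, 34)}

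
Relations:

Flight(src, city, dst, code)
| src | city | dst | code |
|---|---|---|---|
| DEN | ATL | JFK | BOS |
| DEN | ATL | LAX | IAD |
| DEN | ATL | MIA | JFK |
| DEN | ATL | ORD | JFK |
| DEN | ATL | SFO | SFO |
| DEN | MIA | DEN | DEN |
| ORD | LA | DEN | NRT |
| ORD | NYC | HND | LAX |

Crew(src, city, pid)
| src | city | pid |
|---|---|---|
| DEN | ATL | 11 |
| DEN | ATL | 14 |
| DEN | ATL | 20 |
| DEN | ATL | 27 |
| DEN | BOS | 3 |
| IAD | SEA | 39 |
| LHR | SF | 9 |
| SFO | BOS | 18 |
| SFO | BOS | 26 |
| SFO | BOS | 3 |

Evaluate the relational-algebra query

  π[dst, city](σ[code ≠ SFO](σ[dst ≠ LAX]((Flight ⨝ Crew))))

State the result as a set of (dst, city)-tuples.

Flight ⋈ Crew (natural join on src, city): {(DEN, ATL, JFK, BOS, 11), (DEN, ATL, JFK, BOS, 14), (DEN, ATL, JFK, BOS, 20), (DEN, ATL, JFK, BOS, 27), (DEN, ATL, LAX, IAD, 11), (DEN, ATL, LAX, IAD, 14), (DEN, ATL, LAX, IAD, 20), (DEN, ATL, LAX, IAD, 27), (DEN, ATL, MIA, JFK, 11), (DEN, ATL, MIA, JFK, 14), (DEN, ATL, MIA, JFK, 20), (DEN, ATL, MIA, JFK, 27), (DEN, ATL, ORD, JFK, 11), (DEN, ATL, ORD, JFK, 14), (DEN, ATL, ORD, JFK, 20), (DEN, ATL, ORD, JFK, 27), (DEN, ATL, SFO, SFO, 11), (DEN, ATL, SFO, SFO, 14), (DEN, ATL, SFO, SFO, 20), (DEN, ATL, SFO, SFO, 27)}
Apply σ_{dst ≠ LAX}; surviving tuples: {(DEN, ATL, JFK, BOS, 11), (DEN, ATL, JFK, BOS, 14), (DEN, ATL, JFK, BOS, 20), (DEN, ATL, JFK, BOS, 27), (DEN, ATL, MIA, JFK, 11), (DEN, ATL, MIA, JFK, 14), (DEN, ATL, MIA, JFK, 20), (DEN, ATL, MIA, JFK, 27), (DEN, ATL, ORD, JFK, 11), (DEN, ATL, ORD, JFK, 14), (DEN, ATL, ORD, JFK, 20), (DEN, ATL, ORD, JFK, 27), (DEN, ATL, SFO, SFO, 11), (DEN, ATL, SFO, SFO, 14), (DEN, ATL, SFO, SFO, 20), (DEN, ATL, SFO, SFO, 27)}
Apply σ_{code ≠ SFO}; surviving tuples: {(DEN, ATL, JFK, BOS, 11), (DEN, ATL, JFK, BOS, 14), (DEN, ATL, JFK, BOS, 20), (DEN, ATL, JFK, BOS, 27), (DEN, ATL, MIA, JFK, 11), (DEN, ATL, MIA, JFK, 14), (DEN, ATL, MIA, JFK, 20), (DEN, ATL, MIA, JFK, 27), (DEN, ATL, ORD, JFK, 11), (DEN, ATL, ORD, JFK, 14), (DEN, ATL, ORD, JFK, 20), (DEN, ATL, ORD, JFK, 27)}
π_{dst, city} gives {(JFK, ATL), (MIA, ATL), (ORD, ATL)} (9 duplicate(s) eliminated).

{(JFK, ATL), (MIA, ATL), (ORD, ATL)}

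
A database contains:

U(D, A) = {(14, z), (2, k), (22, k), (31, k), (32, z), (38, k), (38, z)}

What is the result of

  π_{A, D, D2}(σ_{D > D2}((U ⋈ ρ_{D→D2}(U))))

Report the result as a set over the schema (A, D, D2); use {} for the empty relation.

{(k, 22, 2), (k, 31, 2), (k, 31, 22), (k, 38, 2), (k, 38, 22), (k, 38, 31), (z, 32, 14), (z, 38, 14), (z, 38, 32)}

ρ[D→D2]: schema becomes (D2, A); tuples unchanged.
Joining U and ρ_{D→D2}(U) on A yields {(14, z, 14), (14, z, 32), (14, z, 38), (2, k, 2), (2, k, 22), (2, k, 31), (2, k, 38), (22, k, 2), (22, k, 22), (22, k, 31), (22, k, 38), (31, k, 2), (31, k, 22), (31, k, 31), (31, k, 38), (32, z, 14), (32, z, 32), (32, z, 38), (38, k, 2), (38, k, 22), (38, k, 31), (38, k, 38), (38, z, 14), (38, z, 32), (38, z, 38)}.
σ[D > D2]: keep tuples satisfying D > D2 → {(22, k, 2), (31, k, 2), (31, k, 22), (32, z, 14), (38, k, 2), (38, k, 22), (38, k, 31), (38, z, 14), (38, z, 32)}
Keep only column(s) A, D, D2: {(k, 22, 2), (k, 31, 2), (k, 31, 22), (k, 38, 2), (k, 38, 22), (k, 38, 31), (z, 32, 14), (z, 38, 14), (z, 38, 32)}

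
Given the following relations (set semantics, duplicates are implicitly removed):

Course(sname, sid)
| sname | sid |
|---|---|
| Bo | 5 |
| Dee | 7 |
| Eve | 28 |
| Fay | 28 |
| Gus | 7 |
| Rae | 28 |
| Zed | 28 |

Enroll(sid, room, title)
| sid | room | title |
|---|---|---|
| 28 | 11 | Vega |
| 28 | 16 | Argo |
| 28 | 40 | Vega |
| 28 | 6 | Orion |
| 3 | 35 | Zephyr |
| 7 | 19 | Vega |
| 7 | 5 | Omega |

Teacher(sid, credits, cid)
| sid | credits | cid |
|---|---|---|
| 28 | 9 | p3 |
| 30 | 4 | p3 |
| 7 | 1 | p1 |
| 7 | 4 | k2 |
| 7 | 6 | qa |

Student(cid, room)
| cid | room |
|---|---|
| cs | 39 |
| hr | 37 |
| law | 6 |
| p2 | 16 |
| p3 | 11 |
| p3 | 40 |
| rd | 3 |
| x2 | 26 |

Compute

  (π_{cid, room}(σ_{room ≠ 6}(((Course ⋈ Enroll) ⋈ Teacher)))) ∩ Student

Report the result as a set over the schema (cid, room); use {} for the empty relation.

{(p3, 11), (p3, 40)}

Course ⋈ Enroll (natural join on sid): {(Dee, 7, 19, Vega), (Dee, 7, 5, Omega), (Eve, 28, 11, Vega), (Eve, 28, 16, Argo), (Eve, 28, 40, Vega), (Eve, 28, 6, Orion), (Fay, 28, 11, Vega), (Fay, 28, 16, Argo), (Fay, 28, 40, Vega), (Fay, 28, 6, Orion), (Gus, 7, 19, Vega), (Gus, 7, 5, Omega), (Rae, 28, 11, Vega), (Rae, 28, 16, Argo), (Rae, 28, 40, Vega), (Rae, 28, 6, Orion), (Zed, 28, 11, Vega), (Zed, 28, 16, Argo), (Zed, 28, 40, Vega), (Zed, 28, 6, Orion)}
(Course ⋈ Enroll) ⋈ Teacher (natural join on sid): {(Dee, 7, 19, Vega, 1, p1), (Dee, 7, 19, Vega, 4, k2), (Dee, 7, 19, Vega, 6, qa), (Dee, 7, 5, Omega, 1, p1), (Dee, 7, 5, Omega, 4, k2), (Dee, 7, 5, Omega, 6, qa), (Eve, 28, 11, Vega, 9, p3), (Eve, 28, 16, Argo, 9, p3), (Eve, 28, 40, Vega, 9, p3), (Eve, 28, 6, Orion, 9, p3), (Fay, 28, 11, Vega, 9, p3), (Fay, 28, 16, Argo, 9, p3), (Fay, 28, 40, Vega, 9, p3), (Fay, 28, 6, Orion, 9, p3), (Gus, 7, 19, Vega, 1, p1), (Gus, 7, 19, Vega, 4, k2), (Gus, 7, 19, Vega, 6, qa), (Gus, 7, 5, Omega, 1, p1), (Gus, 7, 5, Omega, 4, k2), (Gus, 7, 5, Omega, 6, qa), (Rae, 28, 11, Vega, 9, p3), (Rae, 28, 16, Argo, 9, p3), (Rae, 28, 40, Vega, 9, p3), (Rae, 28, 6, Orion, 9, p3), (Zed, 28, 11, Vega, 9, p3), (Zed, 28, 16, Argo, 9, p3), (Zed, 28, 40, Vega, 9, p3), (Zed, 28, 6, Orion, 9, p3)}
Filtering on room ≠ 6 leaves {(Dee, 7, 19, Vega, 1, p1), (Dee, 7, 19, Vega, 4, k2), (Dee, 7, 19, Vega, 6, qa), (Dee, 7, 5, Omega, 1, p1), (Dee, 7, 5, Omega, 4, k2), (Dee, 7, 5, Omega, 6, qa), (Eve, 28, 11, Vega, 9, p3), (Eve, 28, 16, Argo, 9, p3), (Eve, 28, 40, Vega, 9, p3), (Fay, 28, 11, Vega, 9, p3), (Fay, 28, 16, Argo, 9, p3), (Fay, 28, 40, Vega, 9, p3), (Gus, 7, 19, Vega, 1, p1), (Gus, 7, 19, Vega, 4, k2), (Gus, 7, 19, Vega, 6, qa), (Gus, 7, 5, Omega, 1, p1), (Gus, 7, 5, Omega, 4, k2), (Gus, 7, 5, Omega, 6, qa), (Rae, 28, 11, Vega, 9, p3), (Rae, 28, 16, Argo, 9, p3), (Rae, 28, 40, Vega, 9, p3), (Zed, 28, 11, Vega, 9, p3), (Zed, 28, 16, Argo, 9, p3), (Zed, 28, 40, Vega, 9, p3)}.
π_{cid, room} gives {(k2, 19), (k2, 5), (p1, 19), (p1, 5), (p3, 11), (p3, 16), (p3, 40), (qa, 19), (qa, 5)} (15 duplicate(s) eliminated).
Intersection: {(k2, 19), (k2, 5), (p1, 19), (p1, 5), (p3, 11), (p3, 16), (p3, 40), (qa, 19), (qa, 5)} with {(cs, 39), (hr, 37), (law, 6), (p2, 16), (p3, 11), (p3, 40), (rd, 3), (x2, 26)} → {(p3, 11), (p3, 40)}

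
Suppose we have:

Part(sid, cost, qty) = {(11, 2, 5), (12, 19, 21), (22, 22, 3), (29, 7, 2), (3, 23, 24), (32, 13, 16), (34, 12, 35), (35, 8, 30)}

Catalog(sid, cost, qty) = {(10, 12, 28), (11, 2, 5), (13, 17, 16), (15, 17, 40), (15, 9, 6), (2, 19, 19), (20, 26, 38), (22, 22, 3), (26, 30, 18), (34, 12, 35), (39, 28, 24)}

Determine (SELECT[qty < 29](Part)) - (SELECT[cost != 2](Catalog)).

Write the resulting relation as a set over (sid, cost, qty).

{(11, 2, 5), (12, 19, 21), (29, 7, 2), (3, 23, 24), (32, 13, 16)}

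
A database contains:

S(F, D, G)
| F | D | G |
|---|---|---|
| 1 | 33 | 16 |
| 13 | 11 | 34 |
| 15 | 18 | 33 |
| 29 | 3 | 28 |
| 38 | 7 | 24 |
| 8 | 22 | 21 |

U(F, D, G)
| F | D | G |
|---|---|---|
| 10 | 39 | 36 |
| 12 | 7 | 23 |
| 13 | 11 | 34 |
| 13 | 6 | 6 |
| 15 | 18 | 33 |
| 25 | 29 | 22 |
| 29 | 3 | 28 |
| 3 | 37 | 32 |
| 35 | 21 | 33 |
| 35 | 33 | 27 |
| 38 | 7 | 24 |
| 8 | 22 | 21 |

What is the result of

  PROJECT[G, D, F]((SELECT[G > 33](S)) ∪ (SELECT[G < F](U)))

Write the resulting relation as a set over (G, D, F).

{(22, 29, 25), (24, 7, 38), (27, 33, 35), (28, 3, 29), (33, 21, 35), (34, 11, 13), (6, 6, 13)}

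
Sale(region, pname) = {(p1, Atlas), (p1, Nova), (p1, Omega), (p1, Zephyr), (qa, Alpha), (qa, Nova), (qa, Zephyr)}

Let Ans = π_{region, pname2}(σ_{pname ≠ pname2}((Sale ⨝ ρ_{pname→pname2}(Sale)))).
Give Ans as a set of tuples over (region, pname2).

{(p1, Atlas), (p1, Nova), (p1, Omega), (p1, Zephyr), (qa, Alpha), (qa, Nova), (qa, Zephyr)}

ρ[pname→pname2]: schema becomes (region, pname2); tuples unchanged.
Sale ⋈ ρ_{pname→pname2}(Sale) (natural join on region): {(p1, Atlas, Atlas), (p1, Atlas, Nova), (p1, Atlas, Omega), (p1, Atlas, Zephyr), (p1, Nova, Atlas), (p1, Nova, Nova), (p1, Nova, Omega), (p1, Nova, Zephyr), (p1, Omega, Atlas), (p1, Omega, Nova), (p1, Omega, Omega), (p1, Omega, Zephyr), (p1, Zephyr, Atlas), (p1, Zephyr, Nova), (p1, Zephyr, Omega), (p1, Zephyr, Zephyr), (qa, Alpha, Alpha), (qa, Alpha, Nova), (qa, Alpha, Zephyr), (qa, Nova, Alpha), (qa, Nova, Nova), (qa, Nova, Zephyr), (qa, Zephyr, Alpha), (qa, Zephyr, Nova), (qa, Zephyr, Zephyr)}
σ[pname ≠ pname2]: keep tuples satisfying pname ≠ pname2 → {(p1, Atlas, Nova), (p1, Atlas, Omega), (p1, Atlas, Zephyr), (p1, Nova, Atlas), (p1, Nova, Omega), (p1, Nova, Zephyr), (p1, Omega, Atlas), (p1, Omega, Nova), (p1, Omega, Zephyr), (p1, Zephyr, Atlas), (p1, Zephyr, Nova), (p1, Zephyr, Omega), (qa, Alpha, Nova), (qa, Alpha, Zephyr), (qa, Nova, Alpha), (qa, Nova, Zephyr), (qa, Zephyr, Alpha), (qa, Zephyr, Nova)}
Projecting to region, pname2 (11 duplicate(s) eliminated): {(p1, Atlas), (p1, Nova), (p1, Omega), (p1, Zephyr), (qa, Alpha), (qa, Nova), (qa, Zephyr)}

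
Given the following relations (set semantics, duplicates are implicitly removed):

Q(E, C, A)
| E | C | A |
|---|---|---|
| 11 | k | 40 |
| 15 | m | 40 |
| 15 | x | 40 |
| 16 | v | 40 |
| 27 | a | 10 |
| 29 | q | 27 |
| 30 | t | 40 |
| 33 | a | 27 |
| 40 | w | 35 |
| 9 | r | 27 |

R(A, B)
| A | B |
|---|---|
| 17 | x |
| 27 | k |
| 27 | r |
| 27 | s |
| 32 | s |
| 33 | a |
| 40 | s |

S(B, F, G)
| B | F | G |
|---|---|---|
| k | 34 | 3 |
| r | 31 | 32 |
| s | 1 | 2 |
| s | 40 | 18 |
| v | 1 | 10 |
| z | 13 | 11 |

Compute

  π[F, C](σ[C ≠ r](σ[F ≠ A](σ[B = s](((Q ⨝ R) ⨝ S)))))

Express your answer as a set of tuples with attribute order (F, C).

Natural join on A: {(11, k, 40, s), (15, m, 40, s), (15, x, 40, s), (16, v, 40, s), (29, q, 27, k), (29, q, 27, r), (29, q, 27, s), (30, t, 40, s), (33, a, 27, k), (33, a, 27, r), (33, a, 27, s), (9, r, 27, k), (9, r, 27, r), (9, r, 27, s)}
Natural join on B: {(11, k, 40, s, 1, 2), (11, k, 40, s, 40, 18), (15, m, 40, s, 1, 2), (15, m, 40, s, 40, 18), (15, x, 40, s, 1, 2), (15, x, 40, s, 40, 18), (16, v, 40, s, 1, 2), (16, v, 40, s, 40, 18), (29, q, 27, k, 34, 3), (29, q, 27, r, 31, 32), (29, q, 27, s, 1, 2), (29, q, 27, s, 40, 18), (30, t, 40, s, 1, 2), (30, t, 40, s, 40, 18), (33, a, 27, k, 34, 3), (33, a, 27, r, 31, 32), (33, a, 27, s, 1, 2), (33, a, 27, s, 40, 18), (9, r, 27, k, 34, 3), (9, r, 27, r, 31, 32), (9, r, 27, s, 1, 2), (9, r, 27, s, 40, 18)}
σ[B = s]: keep tuples satisfying B = s → {(11, k, 40, s, 1, 2), (11, k, 40, s, 40, 18), (15, m, 40, s, 1, 2), (15, m, 40, s, 40, 18), (15, x, 40, s, 1, 2), (15, x, 40, s, 40, 18), (16, v, 40, s, 1, 2), (16, v, 40, s, 40, 18), (29, q, 27, s, 1, 2), (29, q, 27, s, 40, 18), (30, t, 40, s, 1, 2), (30, t, 40, s, 40, 18), (33, a, 27, s, 1, 2), (33, a, 27, s, 40, 18), (9, r, 27, s, 1, 2), (9, r, 27, s, 40, 18)}
σ[F ≠ A]: keep tuples satisfying F ≠ A → {(11, k, 40, s, 1, 2), (15, m, 40, s, 1, 2), (15, x, 40, s, 1, 2), (16, v, 40, s, 1, 2), (29, q, 27, s, 1, 2), (29, q, 27, s, 40, 18), (30, t, 40, s, 1, 2), (33, a, 27, s, 1, 2), (33, a, 27, s, 40, 18), (9, r, 27, s, 1, 2), (9, r, 27, s, 40, 18)}
σ[C ≠ r]: keep tuples satisfying C ≠ r → {(11, k, 40, s, 1, 2), (15, m, 40, s, 1, 2), (15, x, 40, s, 1, 2), (16, v, 40, s, 1, 2), (29, q, 27, s, 1, 2), (29, q, 27, s, 40, 18), (30, t, 40, s, 1, 2), (33, a, 27, s, 1, 2), (33, a, 27, s, 40, 18)}
Keep only column(s) F, C: {(1, a), (1, k), (1, m), (1, q), (1, t), (1, v), (1, x), (40, a), (40, q)}

{(1, a), (1, k), (1, m), (1, q), (1, t), (1, v), (1, x), (40, a), (40, q)}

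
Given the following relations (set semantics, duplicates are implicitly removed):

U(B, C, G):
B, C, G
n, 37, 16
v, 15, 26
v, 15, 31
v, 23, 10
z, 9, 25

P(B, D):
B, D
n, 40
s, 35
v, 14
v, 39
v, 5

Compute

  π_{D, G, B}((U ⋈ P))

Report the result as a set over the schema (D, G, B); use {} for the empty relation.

{(14, 10, v), (14, 26, v), (14, 31, v), (39, 10, v), (39, 26, v), (39, 31, v), (40, 16, n), (5, 10, v), (5, 26, v), (5, 31, v)}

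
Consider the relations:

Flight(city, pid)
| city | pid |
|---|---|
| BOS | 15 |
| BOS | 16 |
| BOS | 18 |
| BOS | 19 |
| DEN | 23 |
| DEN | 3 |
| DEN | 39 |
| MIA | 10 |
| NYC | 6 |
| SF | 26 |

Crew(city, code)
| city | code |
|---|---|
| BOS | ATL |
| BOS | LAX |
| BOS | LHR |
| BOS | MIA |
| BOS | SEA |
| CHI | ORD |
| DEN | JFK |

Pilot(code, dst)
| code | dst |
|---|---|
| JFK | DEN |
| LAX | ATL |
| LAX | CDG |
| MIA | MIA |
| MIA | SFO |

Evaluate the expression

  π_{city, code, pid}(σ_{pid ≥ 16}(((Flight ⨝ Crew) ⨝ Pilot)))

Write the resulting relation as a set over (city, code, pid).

{(BOS, LAX, 16), (BOS, LAX, 18), (BOS, LAX, 19), (BOS, MIA, 16), (BOS, MIA, 18), (BOS, MIA, 19), (DEN, JFK, 23), (DEN, JFK, 39)}

Natural join on city: {(BOS, 15, ATL), (BOS, 15, LAX), (BOS, 15, LHR), (BOS, 15, MIA), (BOS, 15, SEA), (BOS, 16, ATL), (BOS, 16, LAX), (BOS, 16, LHR), (BOS, 16, MIA), (BOS, 16, SEA), (BOS, 18, ATL), (BOS, 18, LAX), (BOS, 18, LHR), (BOS, 18, MIA), (BOS, 18, SEA), (BOS, 19, ATL), (BOS, 19, LAX), (BOS, 19, LHR), (BOS, 19, MIA), (BOS, 19, SEA), (DEN, 23, JFK), (DEN, 3, JFK), (DEN, 39, JFK)}
Natural join on code: {(BOS, 15, LAX, ATL), (BOS, 15, LAX, CDG), (BOS, 15, MIA, MIA), (BOS, 15, MIA, SFO), (BOS, 16, LAX, ATL), (BOS, 16, LAX, CDG), (BOS, 16, MIA, MIA), (BOS, 16, MIA, SFO), (BOS, 18, LAX, ATL), (BOS, 18, LAX, CDG), (BOS, 18, MIA, MIA), (BOS, 18, MIA, SFO), (BOS, 19, LAX, ATL), (BOS, 19, LAX, CDG), (BOS, 19, MIA, MIA), (BOS, 19, MIA, SFO), (DEN, 23, JFK, DEN), (DEN, 3, JFK, DEN), (DEN, 39, JFK, DEN)}
Filtering on pid ≥ 16 leaves {(BOS, 16, LAX, ATL), (BOS, 16, LAX, CDG), (BOS, 16, MIA, MIA), (BOS, 16, MIA, SFO), (BOS, 18, LAX, ATL), (BOS, 18, LAX, CDG), (BOS, 18, MIA, MIA), (BOS, 18, MIA, SFO), (BOS, 19, LAX, ATL), (BOS, 19, LAX, CDG), (BOS, 19, MIA, MIA), (BOS, 19, MIA, SFO), (DEN, 23, JFK, DEN), (DEN, 39, JFK, DEN)}.
π_{city, code, pid} gives {(BOS, LAX, 16), (BOS, LAX, 18), (BOS, LAX, 19), (BOS, MIA, 16), (BOS, MIA, 18), (BOS, MIA, 19), (DEN, JFK, 23), (DEN, JFK, 39)} (6 duplicate(s) eliminated).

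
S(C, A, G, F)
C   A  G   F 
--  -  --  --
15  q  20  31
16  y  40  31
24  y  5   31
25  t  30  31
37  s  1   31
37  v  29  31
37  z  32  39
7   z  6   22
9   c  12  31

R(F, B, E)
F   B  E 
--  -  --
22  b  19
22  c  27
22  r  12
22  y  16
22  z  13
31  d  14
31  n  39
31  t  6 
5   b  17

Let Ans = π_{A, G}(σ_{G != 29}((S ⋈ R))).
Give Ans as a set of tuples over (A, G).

{(c, 12), (q, 20), (s, 1), (t, 30), (y, 40), (y, 5), (z, 6)}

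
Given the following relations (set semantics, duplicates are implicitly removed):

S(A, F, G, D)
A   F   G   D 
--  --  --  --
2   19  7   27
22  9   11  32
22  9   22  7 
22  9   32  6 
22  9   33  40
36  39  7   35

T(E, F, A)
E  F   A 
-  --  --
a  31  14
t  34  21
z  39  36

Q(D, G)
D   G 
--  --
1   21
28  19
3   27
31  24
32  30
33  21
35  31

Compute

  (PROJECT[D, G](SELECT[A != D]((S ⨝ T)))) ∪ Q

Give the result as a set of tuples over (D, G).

Joining S and T on A, F yields {(36, 39, 7, 35, z)}.
Apply σ_{A != D}; surviving tuples: {(36, 39, 7, 35, z)}
π_{D, G} gives {(35, 7)}.
Union: {(35, 7)} with {(1, 21), (28, 19), (3, 27), (31, 24), (32, 30), (33, 21), (35, 31)} → {(1, 21), (28, 19), (3, 27), (31, 24), (32, 30), (33, 21), (35, 31), (35, 7)}

{(1, 21), (28, 19), (3, 27), (31, 24), (32, 30), (33, 21), (35, 31), (35, 7)}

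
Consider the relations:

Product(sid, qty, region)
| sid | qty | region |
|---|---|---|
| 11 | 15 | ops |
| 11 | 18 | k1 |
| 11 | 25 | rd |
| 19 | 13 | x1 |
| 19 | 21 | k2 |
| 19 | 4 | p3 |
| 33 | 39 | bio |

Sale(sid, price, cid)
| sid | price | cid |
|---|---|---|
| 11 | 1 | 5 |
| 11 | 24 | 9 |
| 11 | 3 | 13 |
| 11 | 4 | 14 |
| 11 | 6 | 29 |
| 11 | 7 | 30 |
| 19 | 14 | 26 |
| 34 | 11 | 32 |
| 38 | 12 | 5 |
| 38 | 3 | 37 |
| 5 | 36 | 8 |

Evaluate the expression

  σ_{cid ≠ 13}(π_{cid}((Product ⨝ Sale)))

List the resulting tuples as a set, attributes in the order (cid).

Joining Product and Sale on sid yields {(11, 15, ops, 1, 5), (11, 15, ops, 24, 9), (11, 15, ops, 3, 13), (11, 15, ops, 4, 14), (11, 15, ops, 6, 29), (11, 15, ops, 7, 30), (11, 18, k1, 1, 5), (11, 18, k1, 24, 9), (11, 18, k1, 3, 13), (11, 18, k1, 4, 14), (11, 18, k1, 6, 29), (11, 18, k1, 7, 30), (11, 25, rd, 1, 5), (11, 25, rd, 24, 9), (11, 25, rd, 3, 13), (11, 25, rd, 4, 14), (11, 25, rd, 6, 29), (11, 25, rd, 7, 30), (19, 13, x1, 14, 26), (19, 21, k2, 14, 26), (19, 4, p3, 14, 26)}.
Keep only column(s) cid (14 duplicate(s) eliminated): {13, 14, 26, 29, 30, 5, 9}
Selection cid ≠ 13: {14, 26, 29, 30, 5, 9}

{14, 26, 29, 30, 5, 9}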